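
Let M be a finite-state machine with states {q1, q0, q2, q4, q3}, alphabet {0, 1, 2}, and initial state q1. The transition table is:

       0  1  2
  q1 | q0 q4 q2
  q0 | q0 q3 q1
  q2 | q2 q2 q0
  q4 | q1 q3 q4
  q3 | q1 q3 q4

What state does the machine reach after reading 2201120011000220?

q2

start at q1
read '2': q1 → q2
read '2': q2 → q0
read '0': q0 → q0
read '1': q0 → q3
read '1': q3 → q3
read '2': q3 → q4
read '0': q4 → q1
read '0': q1 → q0
read '1': q0 → q3
read '1': q3 → q3
read '0': q3 → q1
read '0': q1 → q0
read '0': q0 → q0
read '2': q0 → q1
read '2': q1 → q2
read '0': q2 → q2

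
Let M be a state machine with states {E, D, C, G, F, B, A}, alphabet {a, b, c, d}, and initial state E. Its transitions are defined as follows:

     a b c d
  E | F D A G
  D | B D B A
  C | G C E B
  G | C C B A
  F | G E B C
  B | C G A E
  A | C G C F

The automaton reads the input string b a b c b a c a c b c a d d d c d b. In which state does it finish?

Trace: E -b-> D -a-> B -b-> G -c-> B -b-> G -a-> C -c-> E -a-> F -c-> B -b-> G -c-> B -a-> C -d-> B -d-> E -d-> G -c-> B -d-> E -b-> D

D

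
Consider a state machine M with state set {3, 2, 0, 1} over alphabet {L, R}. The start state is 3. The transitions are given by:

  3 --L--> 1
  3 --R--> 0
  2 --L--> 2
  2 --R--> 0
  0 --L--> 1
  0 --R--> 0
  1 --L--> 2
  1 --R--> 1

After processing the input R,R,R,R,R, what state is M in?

start at 3
read 'R': 3 → 0
read 'R': 0 → 0
read 'R': 0 → 0
read 'R': 0 → 0
read 'R': 0 → 0

0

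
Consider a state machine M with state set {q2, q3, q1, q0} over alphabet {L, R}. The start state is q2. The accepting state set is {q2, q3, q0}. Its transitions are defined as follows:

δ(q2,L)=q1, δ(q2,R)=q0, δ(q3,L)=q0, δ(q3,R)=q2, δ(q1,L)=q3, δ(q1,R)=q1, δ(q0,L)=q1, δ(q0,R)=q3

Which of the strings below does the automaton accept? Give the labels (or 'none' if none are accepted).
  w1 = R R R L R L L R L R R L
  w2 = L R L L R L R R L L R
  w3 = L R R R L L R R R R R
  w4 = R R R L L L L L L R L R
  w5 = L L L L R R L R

w1: q2 → q0 → q3 → q2 → q1 → q1 → q3 → q0 → q3 → q0 → q3 → q2 → q1  → end q1, rejected
w2: q2 → q1 → q1 → q3 → q0 → q3 → q0 → q3 → q2 → q1 → q3 → q2  → end q2, accepted
w3: q2 → q1 → q1 → q1 → q1 → q3 → q0 → q3 → q2 → q0 → q3 → q2  → end q2, accepted
w4: q2 → q0 → q3 → q2 → q1 → q3 → q0 → q1 → q3 → q0 → q3 → q0 → q3  → end q3, accepted
w5: q2 → q1 → q3 → q0 → q1 → q1 → q1 → q3 → q2  → end q2, accepted

w2, w3, w4, w5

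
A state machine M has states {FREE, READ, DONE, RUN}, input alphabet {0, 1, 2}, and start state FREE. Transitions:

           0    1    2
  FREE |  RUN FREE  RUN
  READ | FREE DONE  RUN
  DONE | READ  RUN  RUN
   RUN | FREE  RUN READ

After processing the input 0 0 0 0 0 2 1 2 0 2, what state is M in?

RUN

FREE → RUN → FREE → RUN → FREE → RUN → READ → DONE → RUN → FREE → RUN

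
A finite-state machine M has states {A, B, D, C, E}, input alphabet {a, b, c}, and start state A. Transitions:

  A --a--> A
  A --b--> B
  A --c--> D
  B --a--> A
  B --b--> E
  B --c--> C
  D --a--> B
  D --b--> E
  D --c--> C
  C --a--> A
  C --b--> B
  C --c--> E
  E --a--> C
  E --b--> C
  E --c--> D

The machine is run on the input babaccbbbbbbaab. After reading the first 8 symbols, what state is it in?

E

start at A
read 'b': A → B
read 'a': B → A
read 'b': A → B
read 'a': B → A
read 'c': A → D
read 'c': D → C
read 'b': C → B
read 'b': B → E
After 8 symbols: E.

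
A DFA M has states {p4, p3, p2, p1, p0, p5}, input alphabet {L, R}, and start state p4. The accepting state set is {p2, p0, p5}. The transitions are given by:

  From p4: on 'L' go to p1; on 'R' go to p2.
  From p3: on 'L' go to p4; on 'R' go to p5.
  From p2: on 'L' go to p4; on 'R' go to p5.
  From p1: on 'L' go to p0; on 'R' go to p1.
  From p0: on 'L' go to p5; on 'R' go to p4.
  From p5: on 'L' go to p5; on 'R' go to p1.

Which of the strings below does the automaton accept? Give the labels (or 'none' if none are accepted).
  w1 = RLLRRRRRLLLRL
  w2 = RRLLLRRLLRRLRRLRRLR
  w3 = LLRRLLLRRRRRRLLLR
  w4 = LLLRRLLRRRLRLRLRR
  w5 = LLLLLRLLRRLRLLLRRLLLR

w1:
  start at p4
  read 'R': p4 → p2
  read 'L': p2 → p4
  read 'L': p4 → p1
  read 'R': p1 → p1
  read 'R': p1 → p1
  read 'R': p1 → p1
  read 'R': p1 → p1
  read 'R': p1 → p1
  read 'L': p1 → p0
  read 'L': p0 → p5
  read 'L': p5 → p5
  read 'R': p5 → p1
  read 'L': p1 → p0
  end p0, accepted
w2:
  start at p4
  read 'R': p4 → p2
  read 'R': p2 → p5
  read 'L': p5 → p5
  read 'L': p5 → p5
  read 'L': p5 → p5
  read 'R': p5 → p1
  read 'R': p1 → p1
  read 'L': p1 → p0
  read 'L': p0 → p5
  read 'R': p5 → p1
  read 'R': p1 → p1
  read 'L': p1 → p0
  read 'R': p0 → p4
  read 'R': p4 → p2
  read 'L': p2 → p4
  read 'R': p4 → p2
  read 'R': p2 → p5
  read 'L': p5 → p5
  read 'R': p5 → p1
  end p1, rejected
w3:
  start at p4
  read 'L': p4 → p1
  read 'L': p1 → p0
  read 'R': p0 → p4
  read 'R': p4 → p2
  read 'L': p2 → p4
  read 'L': p4 → p1
  read 'L': p1 → p0
  read 'R': p0 → p4
  read 'R': p4 → p2
  read 'R': p2 → p5
  read 'R': p5 → p1
  read 'R': p1 → p1
  read 'R': p1 → p1
  read 'L': p1 → p0
  read 'L': p0 → p5
  read 'L': p5 → p5
  read 'R': p5 → p1
  end p1, rejected
w4:
  start at p4
  read 'L': p4 → p1
  read 'L': p1 → p0
  read 'L': p0 → p5
  read 'R': p5 → p1
  read 'R': p1 → p1
  read 'L': p1 → p0
  read 'L': p0 → p5
  read 'R': p5 → p1
  read 'R': p1 → p1
  read 'R': p1 → p1
  read 'L': p1 → p0
  read 'R': p0 → p4
  read 'L': p4 → p1
  read 'R': p1 → p1
  read 'L': p1 → p0
  read 'R': p0 → p4
  read 'R': p4 → p2
  end p2, accepted
w5:
  start at p4
  read 'L': p4 → p1
  read 'L': p1 → p0
  read 'L': p0 → p5
  read 'L': p5 → p5
  read 'L': p5 → p5
  read 'R': p5 → p1
  read 'L': p1 → p0
  read 'L': p0 → p5
  read 'R': p5 → p1
  read 'R': p1 → p1
  read 'L': p1 → p0
  read 'R': p0 → p4
  read 'L': p4 → p1
  read 'L': p1 → p0
  read 'L': p0 → p5
  read 'R': p5 → p1
  read 'R': p1 → p1
  read 'L': p1 → p0
  read 'L': p0 → p5
  read 'L': p5 → p5
  read 'R': p5 → p1
  end p1, rejected

w1, w4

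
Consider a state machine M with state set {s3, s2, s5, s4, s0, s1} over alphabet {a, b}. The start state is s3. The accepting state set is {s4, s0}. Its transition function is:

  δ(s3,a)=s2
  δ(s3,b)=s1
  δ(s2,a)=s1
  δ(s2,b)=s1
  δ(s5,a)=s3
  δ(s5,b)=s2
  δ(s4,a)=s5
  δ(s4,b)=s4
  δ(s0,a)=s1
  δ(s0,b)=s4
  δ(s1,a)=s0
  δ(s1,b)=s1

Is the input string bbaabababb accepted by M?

No

s3 → s1 → s1 → s0 → s1 → s1 → s0 → s4 → s5 → s2 → s1
End state s1 is not accepting.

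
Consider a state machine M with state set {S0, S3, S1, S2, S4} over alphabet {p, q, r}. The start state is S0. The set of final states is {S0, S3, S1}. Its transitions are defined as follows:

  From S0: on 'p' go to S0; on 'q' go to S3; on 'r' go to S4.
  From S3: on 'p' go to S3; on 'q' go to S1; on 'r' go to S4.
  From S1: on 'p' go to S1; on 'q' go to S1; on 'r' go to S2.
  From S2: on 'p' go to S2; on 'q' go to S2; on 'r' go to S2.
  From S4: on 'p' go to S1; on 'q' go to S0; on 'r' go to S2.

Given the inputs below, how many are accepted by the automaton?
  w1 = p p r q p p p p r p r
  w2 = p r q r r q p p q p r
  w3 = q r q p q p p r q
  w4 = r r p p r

1

w1:
  start at S0
  read 'p': S0 → S0
  read 'p': S0 → S0
  read 'r': S0 → S4
  read 'q': S4 → S0
  read 'p': S0 → S0
  read 'p': S0 → S0
  read 'p': S0 → S0
  read 'p': S0 → S0
  read 'r': S0 → S4
  read 'p': S4 → S1
  read 'r': S1 → S2
  end S2, rejected
w2:
  start at S0
  read 'p': S0 → S0
  read 'r': S0 → S4
  read 'q': S4 → S0
  read 'r': S0 → S4
  read 'r': S4 → S2
  read 'q': S2 → S2
  read 'p': S2 → S2
  read 'p': S2 → S2
  read 'q': S2 → S2
  read 'p': S2 → S2
  read 'r': S2 → S2
  end S2, rejected
w3:
  start at S0
  read 'q': S0 → S3
  read 'r': S3 → S4
  read 'q': S4 → S0
  read 'p': S0 → S0
  read 'q': S0 → S3
  read 'p': S3 → S3
  read 'p': S3 → S3
  read 'r': S3 → S4
  read 'q': S4 → S0
  end S0, accepted
w4:
  start at S0
  read 'r': S0 → S4
  read 'r': S4 → S2
  read 'p': S2 → S2
  read 'p': S2 → S2
  read 'r': S2 → S2
  end S2, rejected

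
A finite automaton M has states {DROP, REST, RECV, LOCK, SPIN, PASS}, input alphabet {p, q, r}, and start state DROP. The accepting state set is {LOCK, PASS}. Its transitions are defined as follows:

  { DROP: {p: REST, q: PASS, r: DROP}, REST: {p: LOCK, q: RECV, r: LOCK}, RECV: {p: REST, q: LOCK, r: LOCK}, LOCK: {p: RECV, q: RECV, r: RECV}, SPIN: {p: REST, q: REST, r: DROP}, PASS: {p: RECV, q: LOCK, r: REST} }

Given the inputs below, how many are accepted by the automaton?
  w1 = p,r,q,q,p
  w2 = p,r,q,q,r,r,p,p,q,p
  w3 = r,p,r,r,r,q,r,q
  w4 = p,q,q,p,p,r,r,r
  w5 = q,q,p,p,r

w1: DROP → REST → LOCK → RECV → LOCK → RECV  → end RECV, rejected
w2: DROP → REST → LOCK → RECV → LOCK → RECV → LOCK → RECV → REST → RECV → REST  → end REST, rejected
w3: DROP → DROP → REST → LOCK → RECV → LOCK → RECV → LOCK → RECV  → end RECV, rejected
w4: DROP → REST → RECV → LOCK → RECV → REST → LOCK → RECV → LOCK  → end LOCK, accepted
w5: DROP → PASS → LOCK → RECV → REST → LOCK  → end LOCK, accepted

2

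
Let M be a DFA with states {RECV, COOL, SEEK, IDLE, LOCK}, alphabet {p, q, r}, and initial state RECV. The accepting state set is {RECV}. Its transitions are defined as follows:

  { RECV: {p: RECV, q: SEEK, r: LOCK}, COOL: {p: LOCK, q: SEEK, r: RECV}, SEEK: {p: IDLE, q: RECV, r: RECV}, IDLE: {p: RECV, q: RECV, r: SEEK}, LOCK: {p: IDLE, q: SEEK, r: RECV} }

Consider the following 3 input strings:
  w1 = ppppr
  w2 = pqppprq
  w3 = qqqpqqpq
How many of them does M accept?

w1: Trace: RECV -p-> RECV -p-> RECV -p-> RECV -p-> RECV -r-> LOCK  → end LOCK, rejected
w2: Trace: RECV -p-> RECV -q-> SEEK -p-> IDLE -p-> RECV -p-> RECV -r-> LOCK -q-> SEEK  → end SEEK, rejected
w3: Trace: RECV -q-> SEEK -q-> RECV -q-> SEEK -p-> IDLE -q-> RECV -q-> SEEK -p-> IDLE -q-> RECV  → end RECV, accepted

1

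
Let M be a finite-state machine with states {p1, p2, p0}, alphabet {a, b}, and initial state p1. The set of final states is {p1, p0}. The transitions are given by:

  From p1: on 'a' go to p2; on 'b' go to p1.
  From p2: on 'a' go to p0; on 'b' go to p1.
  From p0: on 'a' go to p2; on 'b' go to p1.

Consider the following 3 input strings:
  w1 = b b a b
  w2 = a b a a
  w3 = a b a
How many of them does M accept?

2

w1:
  start at p1
  read 'b': p1 → p1
  read 'b': p1 → p1
  read 'a': p1 → p2
  read 'b': p2 → p1
  end p1, accepted
w2:
  start at p1
  read 'a': p1 → p2
  read 'b': p2 → p1
  read 'a': p1 → p2
  read 'a': p2 → p0
  end p0, accepted
w3:
  start at p1
  read 'a': p1 → p2
  read 'b': p2 → p1
  read 'a': p1 → p2
  end p2, rejected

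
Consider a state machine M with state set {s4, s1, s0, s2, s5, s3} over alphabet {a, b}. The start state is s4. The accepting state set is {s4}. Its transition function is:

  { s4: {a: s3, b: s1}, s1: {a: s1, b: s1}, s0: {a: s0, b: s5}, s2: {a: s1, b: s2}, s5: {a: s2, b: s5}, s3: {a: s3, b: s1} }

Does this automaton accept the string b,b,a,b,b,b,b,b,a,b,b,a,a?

Trace: s4 -b-> s1 -b-> s1 -a-> s1 -b-> s1 -b-> s1 -b-> s1 -b-> s1 -b-> s1 -a-> s1 -b-> s1 -b-> s1 -a-> s1 -a-> s1
End state s1 is not accepting.

No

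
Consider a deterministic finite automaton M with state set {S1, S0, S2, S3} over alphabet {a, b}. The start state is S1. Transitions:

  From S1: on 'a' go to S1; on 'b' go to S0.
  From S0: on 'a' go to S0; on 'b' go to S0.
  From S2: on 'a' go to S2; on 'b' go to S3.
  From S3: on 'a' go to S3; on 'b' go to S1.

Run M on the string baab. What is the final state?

start at S1
read 'b': S1 → S0
read 'a': S0 → S0
read 'a': S0 → S0
read 'b': S0 → S0

S0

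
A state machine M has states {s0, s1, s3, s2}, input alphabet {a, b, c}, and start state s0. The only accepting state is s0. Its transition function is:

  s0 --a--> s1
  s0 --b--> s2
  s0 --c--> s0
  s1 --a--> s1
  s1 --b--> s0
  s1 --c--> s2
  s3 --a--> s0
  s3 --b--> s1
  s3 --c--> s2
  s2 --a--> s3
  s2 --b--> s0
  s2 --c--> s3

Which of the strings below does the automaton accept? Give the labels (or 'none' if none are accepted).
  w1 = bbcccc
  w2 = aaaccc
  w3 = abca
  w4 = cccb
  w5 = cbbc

w1, w5

w1:
  start at s0
  read 'b': s0 → s2
  read 'b': s2 → s0
  read 'c': s0 → s0
  read 'c': s0 → s0
  read 'c': s0 → s0
  read 'c': s0 → s0
  end s0, accepted
w2:
  start at s0
  read 'a': s0 → s1
  read 'a': s1 → s1
  read 'a': s1 → s1
  read 'c': s1 → s2
  read 'c': s2 → s3
  read 'c': s3 → s2
  end s2, rejected
w3:
  start at s0
  read 'a': s0 → s1
  read 'b': s1 → s0
  read 'c': s0 → s0
  read 'a': s0 → s1
  end s1, rejected
w4:
  start at s0
  read 'c': s0 → s0
  read 'c': s0 → s0
  read 'c': s0 → s0
  read 'b': s0 → s2
  end s2, rejected
w5:
  start at s0
  read 'c': s0 → s0
  read 'b': s0 → s2
  read 'b': s2 → s0
  read 'c': s0 → s0
  end s0, accepted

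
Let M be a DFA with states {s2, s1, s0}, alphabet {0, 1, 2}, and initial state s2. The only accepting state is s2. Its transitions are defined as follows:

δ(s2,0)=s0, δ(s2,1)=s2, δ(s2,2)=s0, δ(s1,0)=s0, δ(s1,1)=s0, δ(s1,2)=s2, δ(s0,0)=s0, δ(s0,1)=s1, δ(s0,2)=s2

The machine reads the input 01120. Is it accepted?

No

Trace: s2 -0-> s0 -1-> s1 -1-> s0 -2-> s2 -0-> s0
End state s0 is not accepting.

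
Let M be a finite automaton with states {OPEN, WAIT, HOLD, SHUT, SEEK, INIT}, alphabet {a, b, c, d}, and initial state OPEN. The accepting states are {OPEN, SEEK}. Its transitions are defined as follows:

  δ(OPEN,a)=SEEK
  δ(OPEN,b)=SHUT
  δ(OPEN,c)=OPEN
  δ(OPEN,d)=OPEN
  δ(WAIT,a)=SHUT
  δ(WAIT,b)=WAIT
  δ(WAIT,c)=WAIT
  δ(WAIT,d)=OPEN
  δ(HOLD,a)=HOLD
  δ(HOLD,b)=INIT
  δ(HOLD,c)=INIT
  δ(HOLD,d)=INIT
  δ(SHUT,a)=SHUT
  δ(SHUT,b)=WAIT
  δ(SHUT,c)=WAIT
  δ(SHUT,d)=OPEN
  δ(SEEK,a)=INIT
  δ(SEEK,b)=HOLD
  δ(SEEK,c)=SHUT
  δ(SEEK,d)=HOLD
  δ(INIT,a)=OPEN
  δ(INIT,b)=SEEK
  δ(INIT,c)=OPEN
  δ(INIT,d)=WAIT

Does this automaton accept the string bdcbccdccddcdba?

OPEN → SHUT → OPEN → OPEN → SHUT → WAIT → WAIT → OPEN → OPEN → OPEN → OPEN → OPEN → OPEN → OPEN → SHUT → SHUT
End state SHUT is not accepting.

No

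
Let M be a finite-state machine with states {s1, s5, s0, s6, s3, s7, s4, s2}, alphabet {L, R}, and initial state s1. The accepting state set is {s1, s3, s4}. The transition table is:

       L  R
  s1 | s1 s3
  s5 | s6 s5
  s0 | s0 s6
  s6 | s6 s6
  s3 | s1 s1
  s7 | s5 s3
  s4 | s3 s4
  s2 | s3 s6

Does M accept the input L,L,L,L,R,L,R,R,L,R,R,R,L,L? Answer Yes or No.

Yes

s1 → s1 → s1 → s1 → s1 → s3 → s1 → s3 → s1 → s1 → s3 → s1 → s3 → s1 → s1
End state s1 is accepting.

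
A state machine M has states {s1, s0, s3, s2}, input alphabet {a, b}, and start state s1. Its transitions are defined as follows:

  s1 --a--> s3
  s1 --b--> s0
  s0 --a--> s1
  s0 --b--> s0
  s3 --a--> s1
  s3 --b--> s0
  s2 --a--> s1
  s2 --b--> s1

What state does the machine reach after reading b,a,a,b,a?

start at s1
read 'b': s1 → s0
read 'a': s0 → s1
read 'a': s1 → s3
read 'b': s3 → s0
read 'a': s0 → s1

s1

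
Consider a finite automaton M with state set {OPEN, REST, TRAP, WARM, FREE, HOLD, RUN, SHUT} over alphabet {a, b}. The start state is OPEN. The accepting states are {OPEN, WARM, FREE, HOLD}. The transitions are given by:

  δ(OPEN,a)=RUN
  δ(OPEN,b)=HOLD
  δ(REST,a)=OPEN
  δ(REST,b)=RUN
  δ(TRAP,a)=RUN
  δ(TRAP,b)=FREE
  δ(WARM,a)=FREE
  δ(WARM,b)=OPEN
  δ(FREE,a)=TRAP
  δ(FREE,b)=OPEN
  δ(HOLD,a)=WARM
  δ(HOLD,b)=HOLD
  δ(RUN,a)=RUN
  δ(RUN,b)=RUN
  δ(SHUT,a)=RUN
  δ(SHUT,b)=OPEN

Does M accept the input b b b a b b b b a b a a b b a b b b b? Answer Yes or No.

start at OPEN
read 'b': OPEN → HOLD
read 'b': HOLD → HOLD
read 'b': HOLD → HOLD
read 'a': HOLD → WARM
read 'b': WARM → OPEN
read 'b': OPEN → HOLD
read 'b': HOLD → HOLD
read 'b': HOLD → HOLD
read 'a': HOLD → WARM
read 'b': WARM → OPEN
read 'a': OPEN → RUN
read 'a': RUN → RUN
read 'b': RUN → RUN
read 'b': RUN → RUN
read 'a': RUN → RUN
read 'b': RUN → RUN
read 'b': RUN → RUN
read 'b': RUN → RUN
read 'b': RUN → RUN
End state RUN is not accepting.

No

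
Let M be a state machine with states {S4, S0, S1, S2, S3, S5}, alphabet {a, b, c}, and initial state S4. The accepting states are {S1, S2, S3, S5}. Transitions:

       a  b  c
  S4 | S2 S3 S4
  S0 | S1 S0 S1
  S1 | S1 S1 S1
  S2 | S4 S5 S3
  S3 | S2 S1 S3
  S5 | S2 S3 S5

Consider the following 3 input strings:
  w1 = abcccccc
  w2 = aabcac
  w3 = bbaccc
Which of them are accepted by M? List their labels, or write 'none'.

w1:
  start at S4
  read 'a': S4 → S2
  read 'b': S2 → S5
  read 'c': S5 → S5
  read 'c': S5 → S5
  read 'c': S5 → S5
  read 'c': S5 → S5
  read 'c': S5 → S5
  read 'c': S5 → S5
  end S5, accepted
w2:
  start at S4
  read 'a': S4 → S2
  read 'a': S2 → S4
  read 'b': S4 → S3
  read 'c': S3 → S3
  read 'a': S3 → S2
  read 'c': S2 → S3
  end S3, accepted
w3:
  start at S4
  read 'b': S4 → S3
  read 'b': S3 → S1
  read 'a': S1 → S1
  read 'c': S1 → S1
  read 'c': S1 → S1
  read 'c': S1 → S1
  end S1, accepted

w1, w2, w3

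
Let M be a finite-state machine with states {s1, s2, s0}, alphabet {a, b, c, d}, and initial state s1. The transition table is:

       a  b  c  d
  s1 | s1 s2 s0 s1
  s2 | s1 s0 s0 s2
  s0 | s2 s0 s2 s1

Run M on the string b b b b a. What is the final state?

start at s1
read 'b': s1 → s2
read 'b': s2 → s0
read 'b': s0 → s0
read 'b': s0 → s0
read 'a': s0 → s2

s2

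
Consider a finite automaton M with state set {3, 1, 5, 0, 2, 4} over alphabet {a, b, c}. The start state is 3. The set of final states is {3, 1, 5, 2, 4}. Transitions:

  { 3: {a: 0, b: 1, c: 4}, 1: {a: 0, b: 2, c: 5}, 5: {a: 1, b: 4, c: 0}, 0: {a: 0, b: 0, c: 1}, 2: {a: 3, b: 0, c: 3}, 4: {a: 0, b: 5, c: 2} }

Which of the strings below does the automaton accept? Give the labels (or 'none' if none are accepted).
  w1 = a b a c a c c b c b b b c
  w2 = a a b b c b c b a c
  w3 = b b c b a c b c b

w1:
  start at 3
  read 'a': 3 → 0
  read 'b': 0 → 0
  read 'a': 0 → 0
  read 'c': 0 → 1
  read 'a': 1 → 0
  read 'c': 0 → 1
  read 'c': 1 → 5
  read 'b': 5 → 4
  read 'c': 4 → 2
  read 'b': 2 → 0
  read 'b': 0 → 0
  read 'b': 0 → 0
  read 'c': 0 → 1
  end 1, accepted
w2:
  start at 3
  read 'a': 3 → 0
  read 'a': 0 → 0
  read 'b': 0 → 0
  read 'b': 0 → 0
  read 'c': 0 → 1
  read 'b': 1 → 2
  read 'c': 2 → 3
  read 'b': 3 → 1
  read 'a': 1 → 0
  read 'c': 0 → 1
  end 1, accepted
w3:
  start at 3
  read 'b': 3 → 1
  read 'b': 1 → 2
  read 'c': 2 → 3
  read 'b': 3 → 1
  read 'a': 1 → 0
  read 'c': 0 → 1
  read 'b': 1 → 2
  read 'c': 2 → 3
  read 'b': 3 → 1
  end 1, accepted

w1, w2, w3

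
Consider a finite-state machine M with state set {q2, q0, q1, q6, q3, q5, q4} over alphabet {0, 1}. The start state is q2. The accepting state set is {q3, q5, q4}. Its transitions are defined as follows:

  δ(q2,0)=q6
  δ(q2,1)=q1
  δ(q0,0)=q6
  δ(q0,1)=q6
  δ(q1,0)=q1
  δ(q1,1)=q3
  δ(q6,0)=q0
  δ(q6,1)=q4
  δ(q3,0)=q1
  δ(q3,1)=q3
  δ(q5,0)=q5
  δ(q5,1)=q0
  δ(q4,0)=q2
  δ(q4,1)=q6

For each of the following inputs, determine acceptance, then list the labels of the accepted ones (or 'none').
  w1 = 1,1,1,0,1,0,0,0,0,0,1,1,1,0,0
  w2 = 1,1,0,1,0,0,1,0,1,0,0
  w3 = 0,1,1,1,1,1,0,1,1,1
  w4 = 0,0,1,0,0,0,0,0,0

w1: q2 → q1 → q3 → q3 → q1 → q3 → q1 → q1 → q1 → q1 → q1 → q3 → q3 → q3 → q1 → q1  → end q1, rejected
w2: q2 → q1 → q3 → q1 → q3 → q1 → q1 → q3 → q1 → q3 → q1 → q1  → end q1, rejected
w3: q2 → q6 → q4 → q6 → q4 → q6 → q4 → q2 → q1 → q3 → q3  → end q3, accepted
w4: q2 → q6 → q0 → q6 → q0 → q6 → q0 → q6 → q0 → q6  → end q6, rejected

w3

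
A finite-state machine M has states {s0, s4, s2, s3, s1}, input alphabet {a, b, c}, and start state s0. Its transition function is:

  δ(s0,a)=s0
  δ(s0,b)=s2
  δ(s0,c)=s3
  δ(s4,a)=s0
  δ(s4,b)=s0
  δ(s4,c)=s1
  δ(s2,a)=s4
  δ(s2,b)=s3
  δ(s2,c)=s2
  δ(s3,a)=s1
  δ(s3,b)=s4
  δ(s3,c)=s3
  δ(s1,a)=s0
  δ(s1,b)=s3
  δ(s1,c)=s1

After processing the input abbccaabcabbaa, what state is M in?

s0

Trace: s0 -a-> s0 -b-> s2 -b-> s3 -c-> s3 -c-> s3 -a-> s1 -a-> s0 -b-> s2 -c-> s2 -a-> s4 -b-> s0 -b-> s2 -a-> s4 -a-> s0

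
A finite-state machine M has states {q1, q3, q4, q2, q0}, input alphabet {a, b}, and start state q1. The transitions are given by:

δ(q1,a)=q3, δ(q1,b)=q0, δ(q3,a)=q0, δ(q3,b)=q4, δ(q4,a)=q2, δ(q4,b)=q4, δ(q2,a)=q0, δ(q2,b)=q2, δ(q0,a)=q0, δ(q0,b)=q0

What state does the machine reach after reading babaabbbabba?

q0

start at q1
read 'b': q1 → q0
read 'a': q0 → q0
read 'b': q0 → q0
read 'a': q0 → q0
read 'a': q0 → q0
read 'b': q0 → q0
read 'b': q0 → q0
read 'b': q0 → q0
read 'a': q0 → q0
read 'b': q0 → q0
read 'b': q0 → q0
read 'a': q0 → q0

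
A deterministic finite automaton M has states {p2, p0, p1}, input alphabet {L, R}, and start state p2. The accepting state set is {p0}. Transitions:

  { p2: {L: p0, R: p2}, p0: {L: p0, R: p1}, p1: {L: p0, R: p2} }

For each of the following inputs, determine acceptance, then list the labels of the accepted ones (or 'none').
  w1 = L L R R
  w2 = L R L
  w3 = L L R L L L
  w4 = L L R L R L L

w2, w3, w4

w1: p2 → p0 → p0 → p1 → p2  → end p2, rejected
w2: p2 → p0 → p1 → p0  → end p0, accepted
w3: p2 → p0 → p0 → p1 → p0 → p0 → p0  → end p0, accepted
w4: p2 → p0 → p0 → p1 → p0 → p1 → p0 → p0  → end p0, accepted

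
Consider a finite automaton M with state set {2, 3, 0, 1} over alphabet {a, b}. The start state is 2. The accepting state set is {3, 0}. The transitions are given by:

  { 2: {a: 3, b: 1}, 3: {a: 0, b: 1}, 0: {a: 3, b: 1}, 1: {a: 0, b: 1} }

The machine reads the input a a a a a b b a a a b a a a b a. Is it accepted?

start at 2
read 'a': 2 → 3
read 'a': 3 → 0
read 'a': 0 → 3
read 'a': 3 → 0
read 'a': 0 → 3
read 'b': 3 → 1
read 'b': 1 → 1
read 'a': 1 → 0
read 'a': 0 → 3
read 'a': 3 → 0
read 'b': 0 → 1
read 'a': 1 → 0
read 'a': 0 → 3
read 'a': 3 → 0
read 'b': 0 → 1
read 'a': 1 → 0
End state 0 is accepting.

Yes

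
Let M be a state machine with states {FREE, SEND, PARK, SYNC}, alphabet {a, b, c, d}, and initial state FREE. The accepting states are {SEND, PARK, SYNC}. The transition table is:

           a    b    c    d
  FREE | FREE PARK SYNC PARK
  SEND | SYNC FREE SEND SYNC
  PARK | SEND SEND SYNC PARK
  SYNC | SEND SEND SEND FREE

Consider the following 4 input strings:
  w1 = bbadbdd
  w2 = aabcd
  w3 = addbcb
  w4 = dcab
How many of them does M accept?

w1: Trace: FREE -b-> PARK -b-> SEND -a-> SYNC -d-> FREE -b-> PARK -d-> PARK -d-> PARK  → end PARK, accepted
w2: Trace: FREE -a-> FREE -a-> FREE -b-> PARK -c-> SYNC -d-> FREE  → end FREE, rejected
w3: Trace: FREE -a-> FREE -d-> PARK -d-> PARK -b-> SEND -c-> SEND -b-> FREE  → end FREE, rejected
w4: Trace: FREE -d-> PARK -c-> SYNC -a-> SEND -b-> FREE  → end FREE, rejected

1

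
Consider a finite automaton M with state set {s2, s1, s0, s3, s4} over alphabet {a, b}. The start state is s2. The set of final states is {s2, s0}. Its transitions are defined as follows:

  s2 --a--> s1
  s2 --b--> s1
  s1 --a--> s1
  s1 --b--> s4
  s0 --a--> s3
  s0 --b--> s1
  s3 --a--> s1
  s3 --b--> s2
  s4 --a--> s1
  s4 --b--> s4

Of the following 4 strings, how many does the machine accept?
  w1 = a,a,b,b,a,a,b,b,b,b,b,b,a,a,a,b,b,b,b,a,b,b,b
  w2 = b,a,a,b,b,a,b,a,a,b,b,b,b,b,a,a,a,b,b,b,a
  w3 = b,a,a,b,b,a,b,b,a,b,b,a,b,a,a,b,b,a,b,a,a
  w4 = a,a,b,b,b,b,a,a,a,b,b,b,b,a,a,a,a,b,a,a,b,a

w1: s2 → s1 → s1 → s4 → s4 → s1 → s1 → s4 → s4 → s4 → s4 → s4 → s4 → s1 → s1 → s1 → s4 → s4 → s4 → s4 → s1 → s4 → s4 → s4  → end s4, rejected
w2: s2 → s1 → s1 → s1 → s4 → s4 → s1 → s4 → s1 → s1 → s4 → s4 → s4 → s4 → s4 → s1 → s1 → s1 → s4 → s4 → s4 → s1  → end s1, rejected
w3: s2 → s1 → s1 → s1 → s4 → s4 → s1 → s4 → s4 → s1 → s4 → s4 → s1 → s4 → s1 → s1 → s4 → s4 → s1 → s4 → s1 → s1  → end s1, rejected
w4: s2 → s1 → s1 → s4 → s4 → s4 → s4 → s1 → s1 → s1 → s4 → s4 → s4 → s4 → s1 → s1 → s1 → s1 → s4 → s1 → s1 → s4 → s1  → end s1, rejected

0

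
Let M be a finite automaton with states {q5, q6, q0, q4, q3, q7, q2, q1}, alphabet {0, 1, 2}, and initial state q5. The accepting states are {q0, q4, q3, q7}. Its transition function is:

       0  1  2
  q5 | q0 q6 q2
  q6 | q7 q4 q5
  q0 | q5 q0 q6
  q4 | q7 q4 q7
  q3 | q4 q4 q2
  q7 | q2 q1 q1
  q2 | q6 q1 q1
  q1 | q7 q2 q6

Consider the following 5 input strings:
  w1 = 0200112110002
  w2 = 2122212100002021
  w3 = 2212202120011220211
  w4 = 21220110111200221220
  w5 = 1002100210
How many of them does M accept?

w1: q5 → q0 → q6 → q7 → q2 → q1 → q2 → q1 → q2 → q1 → q7 → q2 → q6 → q5  → end q5, rejected
w2: q5 → q2 → q1 → q6 → q5 → q2 → q1 → q6 → q4 → q7 → q2 → q6 → q7 → q1 → q7 → q1 → q2  → end q2, rejected
w3: q5 → q2 → q1 → q2 → q1 → q6 → q7 → q1 → q2 → q1 → q7 → q2 → q1 → q2 → q1 → q6 → q7 → q1 → q2 → q1  → end q1, rejected
w4: q5 → q2 → q1 → q6 → q5 → q0 → q0 → q0 → q5 → q6 → q4 → q4 → q7 → q2 → q6 → q5 → q2 → q1 → q6 → q5 → q0  → end q0, accepted
w5: q5 → q6 → q7 → q2 → q1 → q2 → q6 → q7 → q1 → q2 → q6  → end q6, rejected

1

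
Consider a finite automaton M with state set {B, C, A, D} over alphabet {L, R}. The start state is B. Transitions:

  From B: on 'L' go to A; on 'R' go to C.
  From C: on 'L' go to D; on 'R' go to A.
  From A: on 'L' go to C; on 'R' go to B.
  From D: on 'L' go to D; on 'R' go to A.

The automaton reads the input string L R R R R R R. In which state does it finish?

A

B → A → B → C → A → B → C → A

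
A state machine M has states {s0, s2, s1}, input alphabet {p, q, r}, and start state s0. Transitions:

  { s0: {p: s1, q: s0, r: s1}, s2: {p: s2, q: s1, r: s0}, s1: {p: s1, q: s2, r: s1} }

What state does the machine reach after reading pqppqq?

Trace: s0 -p-> s1 -q-> s2 -p-> s2 -p-> s2 -q-> s1 -q-> s2

s2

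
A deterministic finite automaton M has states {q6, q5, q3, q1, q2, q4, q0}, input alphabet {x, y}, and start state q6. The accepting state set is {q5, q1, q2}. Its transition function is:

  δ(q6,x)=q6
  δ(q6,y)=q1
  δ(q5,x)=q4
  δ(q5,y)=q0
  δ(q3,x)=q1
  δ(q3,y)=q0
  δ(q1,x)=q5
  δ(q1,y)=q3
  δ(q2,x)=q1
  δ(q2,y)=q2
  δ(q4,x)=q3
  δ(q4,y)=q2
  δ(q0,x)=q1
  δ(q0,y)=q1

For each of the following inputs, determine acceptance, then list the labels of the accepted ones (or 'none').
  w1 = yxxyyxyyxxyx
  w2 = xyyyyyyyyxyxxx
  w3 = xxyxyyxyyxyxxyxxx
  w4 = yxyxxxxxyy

w1: Trace: q6 -y-> q1 -x-> q5 -x-> q4 -y-> q2 -y-> q2 -x-> q1 -y-> q3 -y-> q0 -x-> q1 -x-> q5 -y-> q0 -x-> q1  → end q1, accepted
w2: Trace: q6 -x-> q6 -y-> q1 -y-> q3 -y-> q0 -y-> q1 -y-> q3 -y-> q0 -y-> q1 -y-> q3 -x-> q1 -y-> q3 -x-> q1 -x-> q5 -x-> q4  → end q4, rejected
w3: Trace: q6 -x-> q6 -x-> q6 -y-> q1 -x-> q5 -y-> q0 -y-> q1 -x-> q5 -y-> q0 -y-> q1 -x-> q5 -y-> q0 -x-> q1 -x-> q5 -y-> q0 -x-> q1 -x-> q5 -x-> q4  → end q4, rejected
w4: Trace: q6 -y-> q1 -x-> q5 -y-> q0 -x-> q1 -x-> q5 -x-> q4 -x-> q3 -x-> q1 -y-> q3 -y-> q0  → end q0, rejected

w1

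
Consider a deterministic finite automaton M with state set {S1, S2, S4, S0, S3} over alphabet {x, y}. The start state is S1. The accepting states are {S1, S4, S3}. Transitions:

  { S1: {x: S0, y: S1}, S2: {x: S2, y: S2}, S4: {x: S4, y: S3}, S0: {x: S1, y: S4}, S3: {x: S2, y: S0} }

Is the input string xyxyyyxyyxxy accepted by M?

Yes

Trace: S1 -x-> S0 -y-> S4 -x-> S4 -y-> S3 -y-> S0 -y-> S4 -x-> S4 -y-> S3 -y-> S0 -x-> S1 -x-> S0 -y-> S4
End state S4 is accepting.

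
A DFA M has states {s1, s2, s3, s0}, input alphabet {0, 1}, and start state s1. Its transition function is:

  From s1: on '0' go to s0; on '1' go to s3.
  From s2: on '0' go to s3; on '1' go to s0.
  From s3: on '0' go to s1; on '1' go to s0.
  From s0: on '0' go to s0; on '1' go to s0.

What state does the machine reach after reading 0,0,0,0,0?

start at s1
read '0': s1 → s0
read '0': s0 → s0
read '0': s0 → s0
read '0': s0 → s0
read '0': s0 → s0

s0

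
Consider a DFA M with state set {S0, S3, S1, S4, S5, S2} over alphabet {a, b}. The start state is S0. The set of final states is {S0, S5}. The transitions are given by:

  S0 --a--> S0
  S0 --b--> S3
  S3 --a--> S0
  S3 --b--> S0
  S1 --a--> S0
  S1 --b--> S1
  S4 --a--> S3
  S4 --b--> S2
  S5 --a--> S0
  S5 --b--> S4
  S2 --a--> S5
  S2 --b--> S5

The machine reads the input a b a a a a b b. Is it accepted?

S0 → S0 → S3 → S0 → S0 → S0 → S0 → S3 → S0
End state S0 is accepting.

Yes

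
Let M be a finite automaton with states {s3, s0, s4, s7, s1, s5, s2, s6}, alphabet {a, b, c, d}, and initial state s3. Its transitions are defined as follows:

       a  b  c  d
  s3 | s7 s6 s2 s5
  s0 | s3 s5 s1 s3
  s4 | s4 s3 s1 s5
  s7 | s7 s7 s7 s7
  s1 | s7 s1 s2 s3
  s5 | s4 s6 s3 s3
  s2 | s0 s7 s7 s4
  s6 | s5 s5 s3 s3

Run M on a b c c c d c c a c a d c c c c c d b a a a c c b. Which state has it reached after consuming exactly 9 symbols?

s7

s3 → s7 → s7 → s7 → s7 → s7 → s7 → s7 → s7 → s7
After 9 symbols: s7.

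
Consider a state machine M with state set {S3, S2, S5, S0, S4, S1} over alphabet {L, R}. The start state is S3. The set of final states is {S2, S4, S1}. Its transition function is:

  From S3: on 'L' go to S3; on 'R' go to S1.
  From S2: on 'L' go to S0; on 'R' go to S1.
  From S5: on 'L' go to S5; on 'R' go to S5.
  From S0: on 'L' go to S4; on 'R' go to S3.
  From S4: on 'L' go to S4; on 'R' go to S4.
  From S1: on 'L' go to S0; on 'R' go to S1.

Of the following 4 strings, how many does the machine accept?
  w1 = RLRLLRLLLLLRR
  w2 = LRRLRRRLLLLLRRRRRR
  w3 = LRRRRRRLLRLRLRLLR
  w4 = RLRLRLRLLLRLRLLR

w1: S3 → S1 → S0 → S3 → S3 → S3 → S1 → S0 → S4 → S4 → S4 → S4 → S4 → S4  → end S4, accepted
w2: S3 → S3 → S1 → S1 → S0 → S3 → S1 → S1 → S0 → S4 → S4 → S4 → S4 → S4 → S4 → S4 → S4 → S4 → S4  → end S4, accepted
w3: S3 → S3 → S1 → S1 → S1 → S1 → S1 → S1 → S0 → S4 → S4 → S4 → S4 → S4 → S4 → S4 → S4 → S4  → end S4, accepted
w4: S3 → S1 → S0 → S3 → S3 → S1 → S0 → S3 → S3 → S3 → S3 → S1 → S0 → S3 → S3 → S3 → S1  → end S1, accepted

4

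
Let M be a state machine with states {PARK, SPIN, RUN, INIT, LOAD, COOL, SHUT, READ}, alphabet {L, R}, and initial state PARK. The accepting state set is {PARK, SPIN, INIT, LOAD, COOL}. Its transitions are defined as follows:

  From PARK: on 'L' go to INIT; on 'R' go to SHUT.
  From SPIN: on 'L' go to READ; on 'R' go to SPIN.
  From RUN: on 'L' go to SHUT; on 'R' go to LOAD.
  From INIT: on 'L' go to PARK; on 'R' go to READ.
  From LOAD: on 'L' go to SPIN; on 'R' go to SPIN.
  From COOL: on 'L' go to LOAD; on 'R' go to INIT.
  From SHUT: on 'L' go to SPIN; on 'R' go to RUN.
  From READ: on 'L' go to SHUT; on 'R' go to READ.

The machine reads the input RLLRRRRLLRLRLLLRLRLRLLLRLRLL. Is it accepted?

PARK → SHUT → SPIN → READ → READ → READ → READ → READ → SHUT → SPIN → SPIN → READ → READ → SHUT → SPIN → READ → READ → SHUT → RUN → SHUT → RUN → SHUT → SPIN → READ → READ → SHUT → RUN → SHUT → SPIN
End state SPIN is accepting.

Yes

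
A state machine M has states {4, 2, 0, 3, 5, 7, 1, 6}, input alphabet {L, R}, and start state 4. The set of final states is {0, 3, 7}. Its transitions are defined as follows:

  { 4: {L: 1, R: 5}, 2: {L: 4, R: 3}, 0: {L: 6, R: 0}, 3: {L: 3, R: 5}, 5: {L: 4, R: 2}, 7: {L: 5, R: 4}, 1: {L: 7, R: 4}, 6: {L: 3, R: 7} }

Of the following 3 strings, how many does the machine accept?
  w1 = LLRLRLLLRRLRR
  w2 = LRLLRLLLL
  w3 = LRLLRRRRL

w1:
  start at 4
  read 'L': 4 → 1
  read 'L': 1 → 7
  read 'R': 7 → 4
  read 'L': 4 → 1
  read 'R': 1 → 4
  read 'L': 4 → 1
  read 'L': 1 → 7
  read 'L': 7 → 5
  read 'R': 5 → 2
  read 'R': 2 → 3
  read 'L': 3 → 3
  read 'R': 3 → 5
  read 'R': 5 → 2
  end 2, rejected
w2:
  start at 4
  read 'L': 4 → 1
  read 'R': 1 → 4
  read 'L': 4 → 1
  read 'L': 1 → 7
  read 'R': 7 → 4
  read 'L': 4 → 1
  read 'L': 1 → 7
  read 'L': 7 → 5
  read 'L': 5 → 4
  end 4, rejected
w3:
  start at 4
  read 'L': 4 → 1
  read 'R': 1 → 4
  read 'L': 4 → 1
  read 'L': 1 → 7
  read 'R': 7 → 4
  read 'R': 4 → 5
  read 'R': 5 → 2
  read 'R': 2 → 3
  read 'L': 3 → 3
  end 3, accepted

1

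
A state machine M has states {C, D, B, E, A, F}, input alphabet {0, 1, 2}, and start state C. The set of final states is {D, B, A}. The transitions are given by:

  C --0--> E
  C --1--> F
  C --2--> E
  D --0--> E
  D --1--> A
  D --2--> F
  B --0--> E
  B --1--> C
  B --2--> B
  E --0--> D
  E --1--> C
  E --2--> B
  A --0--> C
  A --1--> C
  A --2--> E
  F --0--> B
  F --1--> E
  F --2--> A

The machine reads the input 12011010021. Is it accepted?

No

Trace: C -1-> F -2-> A -0-> C -1-> F -1-> E -0-> D -1-> A -0-> C -0-> E -2-> B -1-> C
End state C is not accepting.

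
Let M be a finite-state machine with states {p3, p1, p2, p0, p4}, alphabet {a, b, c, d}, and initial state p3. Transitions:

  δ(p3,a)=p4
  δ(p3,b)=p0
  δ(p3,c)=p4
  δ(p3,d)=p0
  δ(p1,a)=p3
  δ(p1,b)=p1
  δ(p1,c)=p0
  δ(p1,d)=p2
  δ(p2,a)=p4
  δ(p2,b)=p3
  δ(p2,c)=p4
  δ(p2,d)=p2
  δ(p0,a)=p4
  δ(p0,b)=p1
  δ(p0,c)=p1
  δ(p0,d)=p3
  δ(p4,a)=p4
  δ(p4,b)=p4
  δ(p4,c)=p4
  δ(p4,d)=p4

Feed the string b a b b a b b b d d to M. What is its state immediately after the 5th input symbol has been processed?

p4

Trace: p3 -b-> p0 -a-> p4 -b-> p4 -b-> p4 -a-> p4
After 5 symbols: p4.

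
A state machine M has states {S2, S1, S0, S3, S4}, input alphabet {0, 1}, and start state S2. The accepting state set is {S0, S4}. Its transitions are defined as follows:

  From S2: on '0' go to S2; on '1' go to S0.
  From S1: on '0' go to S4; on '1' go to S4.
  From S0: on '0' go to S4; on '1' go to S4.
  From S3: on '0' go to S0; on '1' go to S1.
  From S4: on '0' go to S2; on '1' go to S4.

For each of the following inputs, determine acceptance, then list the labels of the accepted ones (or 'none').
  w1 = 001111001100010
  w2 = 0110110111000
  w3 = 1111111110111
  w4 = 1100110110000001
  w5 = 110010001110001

w1, w3, w4, w5

w1:
  start at S2
  read '0': S2 → S2
  read '0': S2 → S2
  read '1': S2 → S0
  read '1': S0 → S4
  read '1': S4 → S4
  read '1': S4 → S4
  read '0': S4 → S2
  read '0': S2 → S2
  read '1': S2 → S0
  read '1': S0 → S4
  read '0': S4 → S2
  read '0': S2 → S2
  read '0': S2 → S2
  read '1': S2 → S0
  read '0': S0 → S4
  end S4, accepted
w2:
  start at S2
  read '0': S2 → S2
  read '1': S2 → S0
  read '1': S0 → S4
  read '0': S4 → S2
  read '1': S2 → S0
  read '1': S0 → S4
  read '0': S4 → S2
  read '1': S2 → S0
  read '1': S0 → S4
  read '1': S4 → S4
  read '0': S4 → S2
  read '0': S2 → S2
  read '0': S2 → S2
  end S2, rejected
w3:
  start at S2
  read '1': S2 → S0
  read '1': S0 → S4
  read '1': S4 → S4
  read '1': S4 → S4
  read '1': S4 → S4
  read '1': S4 → S4
  read '1': S4 → S4
  read '1': S4 → S4
  read '1': S4 → S4
  read '0': S4 → S2
  read '1': S2 → S0
  read '1': S0 → S4
  read '1': S4 → S4
  end S4, accepted
w4:
  start at S2
  read '1': S2 → S0
  read '1': S0 → S4
  read '0': S4 → S2
  read '0': S2 → S2
  read '1': S2 → S0
  read '1': S0 → S4
  read '0': S4 → S2
  read '1': S2 → S0
  read '1': S0 → S4
  read '0': S4 → S2
  read '0': S2 → S2
  read '0': S2 → S2
  read '0': S2 → S2
  read '0': S2 → S2
  read '0': S2 → S2
  read '1': S2 → S0
  end S0, accepted
w5:
  start at S2
  read '1': S2 → S0
  read '1': S0 → S4
  read '0': S4 → S2
  read '0': S2 → S2
  read '1': S2 → S0
  read '0': S0 → S4
  read '0': S4 → S2
  read '0': S2 → S2
  read '1': S2 → S0
  read '1': S0 → S4
  read '1': S4 → S4
  read '0': S4 → S2
  read '0': S2 → S2
  read '0': S2 → S2
  read '1': S2 → S0
  end S0, accepted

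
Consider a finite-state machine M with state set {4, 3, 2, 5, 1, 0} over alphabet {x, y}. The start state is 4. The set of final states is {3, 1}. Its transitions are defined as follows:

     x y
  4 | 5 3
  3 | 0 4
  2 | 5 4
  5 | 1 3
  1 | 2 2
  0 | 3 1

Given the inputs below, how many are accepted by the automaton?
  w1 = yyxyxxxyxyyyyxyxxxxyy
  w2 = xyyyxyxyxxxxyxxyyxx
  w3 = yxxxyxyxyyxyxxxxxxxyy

w1: 4 → 3 → 4 → 5 → 3 → 0 → 3 → 0 → 1 → 2 → 4 → 3 → 4 → 3 → 0 → 1 → 2 → 5 → 1 → 2 → 4 → 3  → end 3, accepted
w2: 4 → 5 → 3 → 4 → 3 → 0 → 1 → 2 → 4 → 5 → 1 → 2 → 5 → 3 → 0 → 3 → 4 → 3 → 0 → 3  → end 3, accepted
w3: 4 → 3 → 0 → 3 → 0 → 1 → 2 → 4 → 5 → 3 → 4 → 5 → 3 → 0 → 3 → 0 → 3 → 0 → 3 → 0 → 1 → 2  → end 2, rejected

2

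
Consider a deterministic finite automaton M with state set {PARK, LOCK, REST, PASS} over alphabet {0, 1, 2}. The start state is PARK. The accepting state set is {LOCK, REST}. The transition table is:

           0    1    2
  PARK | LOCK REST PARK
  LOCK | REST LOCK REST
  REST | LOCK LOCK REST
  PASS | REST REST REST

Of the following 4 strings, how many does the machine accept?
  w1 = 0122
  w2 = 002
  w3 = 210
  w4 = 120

4

w1: PARK → LOCK → LOCK → REST → REST  → end REST, accepted
w2: PARK → LOCK → REST → REST  → end REST, accepted
w3: PARK → PARK → REST → LOCK  → end LOCK, accepted
w4: PARK → REST → REST → LOCK  → end LOCK, accepted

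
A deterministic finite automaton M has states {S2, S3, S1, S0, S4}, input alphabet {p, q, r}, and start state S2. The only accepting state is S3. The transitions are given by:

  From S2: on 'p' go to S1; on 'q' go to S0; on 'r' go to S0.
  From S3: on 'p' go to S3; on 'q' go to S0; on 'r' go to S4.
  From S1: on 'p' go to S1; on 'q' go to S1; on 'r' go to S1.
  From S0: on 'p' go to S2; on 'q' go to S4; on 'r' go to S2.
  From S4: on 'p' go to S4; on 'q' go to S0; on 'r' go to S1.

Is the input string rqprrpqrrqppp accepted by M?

start at S2
read 'r': S2 → S0
read 'q': S0 → S4
read 'p': S4 → S4
read 'r': S4 → S1
read 'r': S1 → S1
read 'p': S1 → S1
read 'q': S1 → S1
read 'r': S1 → S1
read 'r': S1 → S1
read 'q': S1 → S1
read 'p': S1 → S1
read 'p': S1 → S1
read 'p': S1 → S1
End state S1 is not accepting.

No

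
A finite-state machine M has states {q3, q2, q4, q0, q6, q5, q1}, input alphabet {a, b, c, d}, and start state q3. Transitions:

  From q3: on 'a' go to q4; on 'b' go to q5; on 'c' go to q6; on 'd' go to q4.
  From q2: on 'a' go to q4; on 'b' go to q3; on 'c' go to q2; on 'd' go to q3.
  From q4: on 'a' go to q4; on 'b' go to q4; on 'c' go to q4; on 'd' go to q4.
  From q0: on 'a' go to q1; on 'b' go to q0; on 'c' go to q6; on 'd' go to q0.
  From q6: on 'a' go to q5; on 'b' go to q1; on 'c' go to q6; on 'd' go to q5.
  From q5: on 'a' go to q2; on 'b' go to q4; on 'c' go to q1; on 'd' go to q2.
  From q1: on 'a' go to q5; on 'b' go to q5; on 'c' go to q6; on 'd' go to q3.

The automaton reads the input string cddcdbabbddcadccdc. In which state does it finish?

q3 → q6 → q5 → q2 → q2 → q3 → q5 → q2 → q3 → q5 → q2 → q3 → q6 → q5 → q2 → q2 → q2 → q3 → q6

q6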